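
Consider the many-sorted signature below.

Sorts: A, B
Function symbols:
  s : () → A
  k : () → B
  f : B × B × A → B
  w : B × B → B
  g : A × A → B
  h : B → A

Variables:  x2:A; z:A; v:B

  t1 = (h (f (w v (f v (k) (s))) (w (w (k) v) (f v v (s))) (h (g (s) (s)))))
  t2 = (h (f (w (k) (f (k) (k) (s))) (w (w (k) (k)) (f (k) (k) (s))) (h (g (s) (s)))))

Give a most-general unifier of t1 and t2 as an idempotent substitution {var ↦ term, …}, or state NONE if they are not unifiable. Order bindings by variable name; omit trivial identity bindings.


{v ↦ (k)}


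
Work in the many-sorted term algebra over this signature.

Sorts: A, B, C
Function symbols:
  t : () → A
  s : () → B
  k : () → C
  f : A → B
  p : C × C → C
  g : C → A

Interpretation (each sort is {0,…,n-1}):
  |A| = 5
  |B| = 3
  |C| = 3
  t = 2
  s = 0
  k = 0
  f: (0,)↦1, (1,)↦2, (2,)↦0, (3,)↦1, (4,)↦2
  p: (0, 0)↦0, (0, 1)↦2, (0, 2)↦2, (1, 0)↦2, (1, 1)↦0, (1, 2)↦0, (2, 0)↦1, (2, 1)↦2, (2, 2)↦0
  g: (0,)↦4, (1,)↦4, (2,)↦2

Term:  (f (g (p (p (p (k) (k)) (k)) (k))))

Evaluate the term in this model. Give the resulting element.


value = 2

  k = 0
  k = 0
  (p (k) (k)) = p(0, 0) = 0
  k = 0
  (p (p (k) (k)) (k)) = p(0, 0) = 0
  k = 0
  (p (p (p (k) (k)) (k)) (k)) = p(0, 0) = 0
  (g (p (p (p (k) (k)) (k)) (k))) = g(0,) = 4
  (f (g (p (p (p (k) (k)) (k)) (k)))) = f(4,) = 2


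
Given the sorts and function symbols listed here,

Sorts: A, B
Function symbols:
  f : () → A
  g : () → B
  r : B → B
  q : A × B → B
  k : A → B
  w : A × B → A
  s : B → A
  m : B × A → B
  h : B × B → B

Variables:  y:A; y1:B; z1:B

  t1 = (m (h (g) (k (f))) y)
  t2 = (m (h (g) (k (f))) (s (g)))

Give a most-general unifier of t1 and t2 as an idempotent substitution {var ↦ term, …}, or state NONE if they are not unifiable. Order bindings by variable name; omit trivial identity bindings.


{y ↦ (s (g))}


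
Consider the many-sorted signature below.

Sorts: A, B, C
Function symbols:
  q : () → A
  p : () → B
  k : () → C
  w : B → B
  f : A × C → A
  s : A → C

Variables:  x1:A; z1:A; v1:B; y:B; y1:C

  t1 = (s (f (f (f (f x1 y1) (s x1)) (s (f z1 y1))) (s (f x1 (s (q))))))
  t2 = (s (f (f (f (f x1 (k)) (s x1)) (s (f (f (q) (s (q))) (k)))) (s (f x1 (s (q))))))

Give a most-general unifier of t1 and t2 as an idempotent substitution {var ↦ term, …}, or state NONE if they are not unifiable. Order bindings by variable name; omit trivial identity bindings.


{y1 ↦ (k), z1 ↦ (f (q) (s (q)))}


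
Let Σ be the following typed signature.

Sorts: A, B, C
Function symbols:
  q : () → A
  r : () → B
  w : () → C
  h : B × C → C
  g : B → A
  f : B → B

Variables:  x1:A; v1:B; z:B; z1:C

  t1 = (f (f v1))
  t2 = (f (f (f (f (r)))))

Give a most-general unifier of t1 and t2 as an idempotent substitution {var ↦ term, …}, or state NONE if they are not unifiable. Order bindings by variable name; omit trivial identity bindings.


{v1 ↦ (f (f (r)))}


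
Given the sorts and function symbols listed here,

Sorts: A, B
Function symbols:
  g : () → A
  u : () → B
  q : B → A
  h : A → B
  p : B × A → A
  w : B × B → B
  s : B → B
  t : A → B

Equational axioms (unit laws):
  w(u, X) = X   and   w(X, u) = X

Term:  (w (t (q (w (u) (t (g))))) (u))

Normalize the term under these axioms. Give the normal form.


normal form = (t (q (t (g))))

1. (w (t (q (w (u) (t (g))))) (u))  →  (t (q (w (u) (t (g)))))
2. (t (q (w (u) (t (g)))))  →  (t (q (t (g))))


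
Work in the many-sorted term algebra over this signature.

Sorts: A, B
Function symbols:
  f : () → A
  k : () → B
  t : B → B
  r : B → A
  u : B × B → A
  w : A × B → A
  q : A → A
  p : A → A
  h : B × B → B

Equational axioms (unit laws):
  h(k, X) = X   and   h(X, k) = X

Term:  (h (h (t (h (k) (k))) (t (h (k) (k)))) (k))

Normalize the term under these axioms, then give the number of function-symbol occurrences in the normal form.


1. (h (h (t (h (k) (k))) (t (h (k) (k)))) (k))  →  (h (t (h (k) (k))) (t (h (k) (k))))
2. (h (t (h (k) (k))) (t (h (k) (k))))  →  (h (t (k)) (t (h (k) (k))))
3. (h (t (k)) (t (h (k) (k))))  →  (h (t (k)) (t (k)))
normal form: (h (t (k)) (t (k)))

size = 5


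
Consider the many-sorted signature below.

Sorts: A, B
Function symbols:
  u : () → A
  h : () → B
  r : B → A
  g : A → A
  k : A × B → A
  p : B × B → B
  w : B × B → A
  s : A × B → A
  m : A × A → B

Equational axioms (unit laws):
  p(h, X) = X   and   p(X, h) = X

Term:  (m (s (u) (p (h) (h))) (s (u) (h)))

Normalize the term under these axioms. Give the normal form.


normal form = (m (s (u) (h)) (s (u) (h)))

1. (m (s (u) (p (h) (h))) (s (u) (h)))  →  (m (s (u) (h)) (s (u) (h)))


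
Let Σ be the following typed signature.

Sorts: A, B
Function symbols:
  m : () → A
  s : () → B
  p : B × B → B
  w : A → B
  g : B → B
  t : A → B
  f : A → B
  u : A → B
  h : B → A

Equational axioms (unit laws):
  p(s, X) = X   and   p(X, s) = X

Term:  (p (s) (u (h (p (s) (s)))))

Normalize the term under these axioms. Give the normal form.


normal form = (u (h (s)))

1. (p (s) (u (h (p (s) (s)))))  →  (u (h (p (s) (s))))
2. (u (h (p (s) (s))))  →  (u (h (s)))


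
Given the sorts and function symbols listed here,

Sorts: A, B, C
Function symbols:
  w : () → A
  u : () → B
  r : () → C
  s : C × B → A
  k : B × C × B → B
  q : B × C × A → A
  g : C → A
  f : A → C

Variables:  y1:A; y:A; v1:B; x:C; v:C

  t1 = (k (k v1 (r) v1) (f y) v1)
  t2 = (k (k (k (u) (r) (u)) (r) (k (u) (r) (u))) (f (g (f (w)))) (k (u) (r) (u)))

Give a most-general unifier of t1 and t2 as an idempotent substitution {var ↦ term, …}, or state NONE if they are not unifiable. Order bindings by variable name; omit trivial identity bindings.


{v1 ↦ (k (u) (r) (u)), y ↦ (g (f (w)))}


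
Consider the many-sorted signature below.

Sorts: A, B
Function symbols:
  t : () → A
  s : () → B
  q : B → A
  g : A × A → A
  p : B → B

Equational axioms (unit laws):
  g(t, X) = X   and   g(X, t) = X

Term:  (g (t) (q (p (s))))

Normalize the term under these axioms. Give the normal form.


normal form = (q (p (s)))

1. (g (t) (q (p (s))))  →  (q (p (s)))


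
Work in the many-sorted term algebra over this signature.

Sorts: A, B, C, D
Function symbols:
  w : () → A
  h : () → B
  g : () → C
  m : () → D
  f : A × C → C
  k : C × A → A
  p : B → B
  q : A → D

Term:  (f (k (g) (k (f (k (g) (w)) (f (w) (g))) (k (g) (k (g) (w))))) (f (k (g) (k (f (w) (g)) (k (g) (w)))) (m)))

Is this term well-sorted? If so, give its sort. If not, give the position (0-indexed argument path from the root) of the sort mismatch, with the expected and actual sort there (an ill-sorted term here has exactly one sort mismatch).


ill-sorted at position [1, 1]: expected C, got D

    (g) : C
          (g) : C
          (w) : A
        (k (g) (w)) : A
          (w) : A
          (g) : C
        (f (w) (g)) : C
      (f (k (g) (w)) (f (w) (g))) : C
        (g) : C
          (g) : C
          (w) : A
        (k (g) (w)) : A
      (k (g) (k (g) (w))) : A
    (k (f (k (g) (w)) (f (w) (g))) (k (g) (k (g) (w)))) : A
  (k (g) (k (f (k (g) (w)) (f (w) (g))) (k (g) (k (g) (w))))) : A
      (g) : C
          (w) : A
          (g) : C
        (f (w) (g)) : C
          (g) : C
          (w) : A
        (k (g) (w)) : A
      (k (f (w) (g)) (k (g) (w))) : A
    (k (g) (k (f (w) (g)) (k (g) (w)))) : A
    (m) : D
  (f (k (g) (k (f (w) (g)) (k (g) (w)))) (m)) : ✗ arg 1 at [1, 1] has sort D, expected C


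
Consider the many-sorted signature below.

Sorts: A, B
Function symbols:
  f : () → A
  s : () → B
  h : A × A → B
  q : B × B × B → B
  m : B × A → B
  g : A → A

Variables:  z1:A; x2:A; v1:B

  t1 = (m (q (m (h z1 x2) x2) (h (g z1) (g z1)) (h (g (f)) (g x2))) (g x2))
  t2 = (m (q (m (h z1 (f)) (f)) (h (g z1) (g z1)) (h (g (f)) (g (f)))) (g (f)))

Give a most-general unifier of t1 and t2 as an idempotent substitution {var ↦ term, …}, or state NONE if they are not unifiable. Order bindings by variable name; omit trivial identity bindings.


{x2 ↦ (f)}


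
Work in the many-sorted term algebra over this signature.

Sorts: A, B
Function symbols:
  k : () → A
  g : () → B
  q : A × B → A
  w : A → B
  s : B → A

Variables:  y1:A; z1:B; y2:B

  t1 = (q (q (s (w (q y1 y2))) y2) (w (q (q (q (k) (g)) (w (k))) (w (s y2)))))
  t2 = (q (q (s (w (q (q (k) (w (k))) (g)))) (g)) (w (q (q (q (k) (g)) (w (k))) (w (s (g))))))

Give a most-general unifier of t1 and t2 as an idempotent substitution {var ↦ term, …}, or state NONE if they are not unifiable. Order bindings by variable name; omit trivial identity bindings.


{y1 ↦ (q (k) (w (k))), y2 ↦ (g)}


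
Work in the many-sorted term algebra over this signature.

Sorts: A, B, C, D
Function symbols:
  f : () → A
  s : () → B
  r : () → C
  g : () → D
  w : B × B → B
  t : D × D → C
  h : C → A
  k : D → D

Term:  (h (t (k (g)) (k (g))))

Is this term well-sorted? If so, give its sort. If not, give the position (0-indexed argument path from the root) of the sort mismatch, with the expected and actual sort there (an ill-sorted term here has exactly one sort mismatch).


well-sorted; sort = A

      (g) : D
    (k (g)) : D
      (g) : D
    (k (g)) : D
  (t (k (g)) (k (g))) : C
(h (t (k (g)) (k (g)))) : A


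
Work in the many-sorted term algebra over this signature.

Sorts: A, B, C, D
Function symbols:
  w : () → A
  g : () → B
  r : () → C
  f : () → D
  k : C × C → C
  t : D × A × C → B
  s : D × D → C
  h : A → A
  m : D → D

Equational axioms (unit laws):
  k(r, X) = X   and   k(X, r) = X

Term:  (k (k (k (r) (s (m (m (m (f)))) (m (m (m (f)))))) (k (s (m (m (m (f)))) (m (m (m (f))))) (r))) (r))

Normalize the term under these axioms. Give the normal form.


normal form = (k (s (m (m (m (f)))) (m (m (m (f))))) (s (m (m (m (f)))) (m (m (m (f))))))

1. (k (k (k (r) (s (m (m (m (f)))) (m (m (m (f)))))) (k (s (m (m (m (f)))) (m (m (m (f))))) (r))) (r))  →  (k (k (r) (s (m (m (m (f)))) (m (m (m (f)))))) (k (s (m (m (m (f)))) (m (m (m (f))))) (r)))
2. (k (k (r) (s (m (m (m (f)))) (m (m (m (f)))))) (k (s (m (m (m (f)))) (m (m (m (f))))) (r)))  →  (k (s (m (m (m (f)))) (m (m (m (f))))) (k (s (m (m (m (f)))) (m (m (m (f))))) (r)))
3. (k (s (m (m (m (f)))) (m (m (m (f))))) (k (s (m (m (m (f)))) (m (m (m (f))))) (r)))  →  (k (s (m (m (m (f)))) (m (m (m (f))))) (s (m (m (m (f)))) (m (m (m (f))))))


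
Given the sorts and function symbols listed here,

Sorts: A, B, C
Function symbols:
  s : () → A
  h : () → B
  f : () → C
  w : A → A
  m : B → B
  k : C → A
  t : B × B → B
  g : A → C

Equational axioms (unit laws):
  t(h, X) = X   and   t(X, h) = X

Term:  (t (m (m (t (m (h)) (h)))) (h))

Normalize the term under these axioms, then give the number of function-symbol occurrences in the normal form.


size = 4

1. (t (m (m (t (m (h)) (h)))) (h))  →  (m (m (t (m (h)) (h))))
2. (m (m (t (m (h)) (h))))  →  (m (m (m (h))))
normal form: (m (m (m (h))))


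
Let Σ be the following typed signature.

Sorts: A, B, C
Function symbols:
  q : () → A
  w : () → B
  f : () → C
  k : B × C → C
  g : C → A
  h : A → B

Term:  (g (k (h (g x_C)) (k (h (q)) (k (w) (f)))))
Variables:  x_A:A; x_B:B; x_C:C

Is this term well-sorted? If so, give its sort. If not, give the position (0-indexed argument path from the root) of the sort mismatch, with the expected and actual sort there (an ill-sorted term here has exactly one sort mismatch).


        x_C : C
      (g x_C) : A
    (h (g x_C)) : B
        (q) : A
      (h (q)) : B
        (w) : B
        (f) : C
      (k (w) (f)) : C
    (k (h (q)) (k (w) (f))) : C
  (k (h (g x_C)) (k (h (q)) (k (w) (f)))) : C
(g (k (h (g x_C)) (k (h (q)) (k (w) (f))))) : A

well-sorted; sort = A


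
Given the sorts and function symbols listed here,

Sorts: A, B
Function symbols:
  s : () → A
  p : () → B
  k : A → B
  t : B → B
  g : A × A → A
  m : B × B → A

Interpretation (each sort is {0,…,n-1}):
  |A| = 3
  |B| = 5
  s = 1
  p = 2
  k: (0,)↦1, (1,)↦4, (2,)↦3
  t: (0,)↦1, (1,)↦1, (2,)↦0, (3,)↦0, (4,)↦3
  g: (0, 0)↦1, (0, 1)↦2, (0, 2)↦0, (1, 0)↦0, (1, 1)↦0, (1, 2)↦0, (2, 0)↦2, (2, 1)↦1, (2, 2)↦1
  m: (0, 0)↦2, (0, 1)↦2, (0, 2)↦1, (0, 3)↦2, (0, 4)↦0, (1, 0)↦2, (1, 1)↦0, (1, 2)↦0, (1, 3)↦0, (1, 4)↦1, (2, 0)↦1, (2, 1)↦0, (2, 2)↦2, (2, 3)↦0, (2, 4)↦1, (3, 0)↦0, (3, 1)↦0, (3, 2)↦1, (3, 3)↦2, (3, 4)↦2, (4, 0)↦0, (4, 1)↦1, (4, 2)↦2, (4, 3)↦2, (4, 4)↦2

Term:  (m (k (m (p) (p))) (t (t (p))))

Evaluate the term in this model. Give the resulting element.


  p = 2
  p = 2
  (m (p) (p)) = m(2, 2) = 2
  (k (m (p) (p))) = k(2,) = 3
  p = 2
  (t (p)) = t(2,) = 0
  (t (t (p))) = t(0,) = 1
  (m (k (m (p) (p))) (t (t (p)))) = m(3, 1) = 0

value = 0


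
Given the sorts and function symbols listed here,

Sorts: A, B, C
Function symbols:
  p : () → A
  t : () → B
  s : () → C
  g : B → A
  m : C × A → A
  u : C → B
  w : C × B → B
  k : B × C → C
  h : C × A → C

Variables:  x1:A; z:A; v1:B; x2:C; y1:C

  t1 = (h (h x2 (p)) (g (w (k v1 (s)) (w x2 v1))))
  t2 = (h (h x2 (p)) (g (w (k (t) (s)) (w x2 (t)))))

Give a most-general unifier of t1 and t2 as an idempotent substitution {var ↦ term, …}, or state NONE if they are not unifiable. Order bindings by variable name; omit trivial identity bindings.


{v1 ↦ (t)}


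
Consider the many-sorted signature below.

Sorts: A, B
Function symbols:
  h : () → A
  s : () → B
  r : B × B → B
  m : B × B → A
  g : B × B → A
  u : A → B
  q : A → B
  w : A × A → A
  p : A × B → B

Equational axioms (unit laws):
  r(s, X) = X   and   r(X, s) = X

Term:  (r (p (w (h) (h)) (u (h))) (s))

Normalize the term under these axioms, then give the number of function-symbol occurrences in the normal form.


1. (r (p (w (h) (h)) (u (h))) (s))  →  (p (w (h) (h)) (u (h)))
normal form: (p (w (h) (h)) (u (h)))

size = 6


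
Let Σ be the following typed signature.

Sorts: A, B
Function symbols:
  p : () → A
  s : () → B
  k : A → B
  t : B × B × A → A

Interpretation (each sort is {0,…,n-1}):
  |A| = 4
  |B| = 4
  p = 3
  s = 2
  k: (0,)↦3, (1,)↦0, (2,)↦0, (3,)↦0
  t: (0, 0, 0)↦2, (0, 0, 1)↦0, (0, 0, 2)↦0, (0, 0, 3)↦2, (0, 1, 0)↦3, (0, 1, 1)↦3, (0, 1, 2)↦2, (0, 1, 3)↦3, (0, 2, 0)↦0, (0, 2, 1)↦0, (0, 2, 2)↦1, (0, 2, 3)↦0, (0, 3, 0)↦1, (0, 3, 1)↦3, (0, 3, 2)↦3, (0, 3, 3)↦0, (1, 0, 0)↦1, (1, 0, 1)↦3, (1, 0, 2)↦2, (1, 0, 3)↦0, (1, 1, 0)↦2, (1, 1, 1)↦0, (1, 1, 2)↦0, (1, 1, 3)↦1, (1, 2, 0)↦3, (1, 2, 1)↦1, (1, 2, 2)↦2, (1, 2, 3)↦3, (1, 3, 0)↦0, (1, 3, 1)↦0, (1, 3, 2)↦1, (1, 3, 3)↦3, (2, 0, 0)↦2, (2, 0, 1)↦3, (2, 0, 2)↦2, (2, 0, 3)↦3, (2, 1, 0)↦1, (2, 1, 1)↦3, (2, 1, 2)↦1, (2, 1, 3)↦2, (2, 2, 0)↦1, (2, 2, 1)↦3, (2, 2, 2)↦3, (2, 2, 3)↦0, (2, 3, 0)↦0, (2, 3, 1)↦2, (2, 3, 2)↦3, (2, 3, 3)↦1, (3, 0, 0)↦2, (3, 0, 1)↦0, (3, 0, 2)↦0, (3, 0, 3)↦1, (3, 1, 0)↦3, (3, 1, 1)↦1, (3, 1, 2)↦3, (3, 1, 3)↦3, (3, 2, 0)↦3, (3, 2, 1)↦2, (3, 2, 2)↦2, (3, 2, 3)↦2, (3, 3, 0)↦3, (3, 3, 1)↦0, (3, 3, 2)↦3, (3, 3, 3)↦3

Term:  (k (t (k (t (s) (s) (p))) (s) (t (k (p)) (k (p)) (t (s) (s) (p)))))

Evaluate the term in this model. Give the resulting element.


value = 0

  s = 2
  s = 2
  p = 3
  (t (s) (s) (p)) = t(2, 2, 3) = 0
  (k (t (s) (s) (p))) = k(0,) = 3
  s = 2
  p = 3
  (k (p)) = k(3,) = 0
  p = 3
  (k (p)) = k(3,) = 0
  s = 2
  s = 2
  p = 3
  (t (s) (s) (p)) = t(2, 2, 3) = 0
  (t (k (p)) (k (p)) (t (s) (s) (p))) = t(0, 0, 0) = 2
  (t (k (t (s) (s) (p))) (s) (t (k (p)) (k (p)) (t (s) (s) (p)))) = t(3, 2, 2) = 2
  (k (t (k (t (s) (s) (p))) (s) (t (k (p)) (k (p)) (t (s) (s) (p))))) = k(2,) = 0


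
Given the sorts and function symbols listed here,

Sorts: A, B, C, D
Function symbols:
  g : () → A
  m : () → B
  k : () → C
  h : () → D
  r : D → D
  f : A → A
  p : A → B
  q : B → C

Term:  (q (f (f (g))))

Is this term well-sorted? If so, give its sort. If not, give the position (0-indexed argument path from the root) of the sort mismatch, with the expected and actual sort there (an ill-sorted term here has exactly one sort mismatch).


      (g) : A
    (f (g)) : A
  (f (f (g))) : A
(q (f (f (g)))) : ✗ arg 0 at [0] has sort A, expected B

ill-sorted at position [0]: expected B, got A


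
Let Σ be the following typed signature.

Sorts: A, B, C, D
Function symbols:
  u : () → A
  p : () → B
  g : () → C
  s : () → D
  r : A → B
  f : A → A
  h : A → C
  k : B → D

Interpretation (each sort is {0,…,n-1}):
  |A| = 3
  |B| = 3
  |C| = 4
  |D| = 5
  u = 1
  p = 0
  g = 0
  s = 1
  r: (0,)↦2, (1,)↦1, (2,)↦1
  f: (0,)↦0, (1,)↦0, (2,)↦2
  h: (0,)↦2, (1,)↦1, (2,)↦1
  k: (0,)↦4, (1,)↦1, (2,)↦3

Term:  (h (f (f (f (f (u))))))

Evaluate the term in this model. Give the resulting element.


value = 2

  u = 1
  (f (u)) = f(1,) = 0
  (f (f (u))) = f(0,) = 0
  (f (f (f (u)))) = f(0,) = 0
  (f (f (f (f (u))))) = f(0,) = 0
  (h (f (f (f (f (u)))))) = h(0,) = 2


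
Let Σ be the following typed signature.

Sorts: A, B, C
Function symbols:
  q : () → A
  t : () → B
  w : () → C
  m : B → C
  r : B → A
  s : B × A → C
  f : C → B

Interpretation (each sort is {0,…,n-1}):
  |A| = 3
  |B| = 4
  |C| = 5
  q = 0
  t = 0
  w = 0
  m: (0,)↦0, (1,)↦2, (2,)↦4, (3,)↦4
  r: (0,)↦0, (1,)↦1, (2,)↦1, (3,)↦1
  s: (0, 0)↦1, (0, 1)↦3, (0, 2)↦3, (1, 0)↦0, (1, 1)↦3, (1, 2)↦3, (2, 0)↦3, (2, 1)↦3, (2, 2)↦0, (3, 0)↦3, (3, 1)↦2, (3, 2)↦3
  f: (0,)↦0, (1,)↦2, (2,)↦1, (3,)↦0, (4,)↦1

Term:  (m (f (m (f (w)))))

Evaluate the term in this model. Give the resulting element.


value = 0

  w = 0
  (f (w)) = f(0,) = 0
  (m (f (w))) = m(0,) = 0
  (f (m (f (w)))) = f(0,) = 0
  (m (f (m (f (w))))) = m(0,) = 0


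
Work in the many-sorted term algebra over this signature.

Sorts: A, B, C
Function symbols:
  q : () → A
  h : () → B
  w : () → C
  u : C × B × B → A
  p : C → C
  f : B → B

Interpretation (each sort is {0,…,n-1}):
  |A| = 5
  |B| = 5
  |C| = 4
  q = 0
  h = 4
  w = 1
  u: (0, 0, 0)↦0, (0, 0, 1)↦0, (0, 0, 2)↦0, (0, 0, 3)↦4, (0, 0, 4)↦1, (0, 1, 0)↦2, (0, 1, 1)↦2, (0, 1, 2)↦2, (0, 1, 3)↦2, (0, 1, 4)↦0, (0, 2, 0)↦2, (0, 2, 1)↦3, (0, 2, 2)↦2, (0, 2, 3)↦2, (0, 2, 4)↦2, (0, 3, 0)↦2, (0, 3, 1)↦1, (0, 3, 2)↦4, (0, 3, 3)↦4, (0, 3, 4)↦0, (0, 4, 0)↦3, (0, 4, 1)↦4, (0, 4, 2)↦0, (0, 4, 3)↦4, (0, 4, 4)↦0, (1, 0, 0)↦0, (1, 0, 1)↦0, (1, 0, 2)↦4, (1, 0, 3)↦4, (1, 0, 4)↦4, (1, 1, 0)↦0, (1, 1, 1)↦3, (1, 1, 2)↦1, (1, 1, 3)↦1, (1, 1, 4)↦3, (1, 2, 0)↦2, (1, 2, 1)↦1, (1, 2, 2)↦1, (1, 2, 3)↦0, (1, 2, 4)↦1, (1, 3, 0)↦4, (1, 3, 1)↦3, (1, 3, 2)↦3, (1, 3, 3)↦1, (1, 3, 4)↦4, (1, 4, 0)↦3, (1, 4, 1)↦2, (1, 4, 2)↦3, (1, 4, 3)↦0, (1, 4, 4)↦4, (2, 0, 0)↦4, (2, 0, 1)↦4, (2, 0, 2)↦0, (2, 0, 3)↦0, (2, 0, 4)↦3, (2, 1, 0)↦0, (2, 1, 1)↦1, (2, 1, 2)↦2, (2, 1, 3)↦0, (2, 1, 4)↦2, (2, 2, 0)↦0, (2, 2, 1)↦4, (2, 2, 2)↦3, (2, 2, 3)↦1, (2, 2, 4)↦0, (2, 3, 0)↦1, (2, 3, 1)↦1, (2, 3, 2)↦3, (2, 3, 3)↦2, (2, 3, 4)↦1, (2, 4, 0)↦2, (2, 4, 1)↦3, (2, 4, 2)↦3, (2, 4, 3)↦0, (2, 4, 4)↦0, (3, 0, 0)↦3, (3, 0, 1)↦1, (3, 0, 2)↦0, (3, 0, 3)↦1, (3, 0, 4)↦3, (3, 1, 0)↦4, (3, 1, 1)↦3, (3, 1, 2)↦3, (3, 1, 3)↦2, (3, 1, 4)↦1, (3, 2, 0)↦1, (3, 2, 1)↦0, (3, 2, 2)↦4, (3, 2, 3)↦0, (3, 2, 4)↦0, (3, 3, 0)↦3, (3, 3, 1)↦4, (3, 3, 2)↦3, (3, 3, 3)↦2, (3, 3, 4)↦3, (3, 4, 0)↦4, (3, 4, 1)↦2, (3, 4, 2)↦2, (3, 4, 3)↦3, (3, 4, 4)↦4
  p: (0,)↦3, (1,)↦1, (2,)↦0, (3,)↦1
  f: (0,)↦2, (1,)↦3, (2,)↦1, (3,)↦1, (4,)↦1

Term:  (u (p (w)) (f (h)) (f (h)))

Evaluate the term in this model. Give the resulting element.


value = 3

  w = 1
  (p (w)) = p(1,) = 1
  h = 4
  (f (h)) = f(4,) = 1
  h = 4
  (f (h)) = f(4,) = 1
  (u (p (w)) (f (h)) (f (h))) = u(1, 1, 1) = 3


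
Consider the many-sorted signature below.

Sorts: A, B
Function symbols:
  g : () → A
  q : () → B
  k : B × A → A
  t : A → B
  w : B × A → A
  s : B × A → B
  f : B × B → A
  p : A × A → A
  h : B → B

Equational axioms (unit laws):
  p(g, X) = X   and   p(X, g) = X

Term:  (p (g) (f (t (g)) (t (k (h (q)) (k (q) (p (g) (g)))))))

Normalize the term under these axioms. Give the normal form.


1. (p (g) (f (t (g)) (t (k (h (q)) (k (q) (p (g) (g)))))))  →  (f (t (g)) (t (k (h (q)) (k (q) (p (g) (g))))))
2. (f (t (g)) (t (k (h (q)) (k (q) (p (g) (g))))))  →  (f (t (g)) (t (k (h (q)) (k (q) (g)))))

normal form = (f (t (g)) (t (k (h (q)) (k (q) (g)))))


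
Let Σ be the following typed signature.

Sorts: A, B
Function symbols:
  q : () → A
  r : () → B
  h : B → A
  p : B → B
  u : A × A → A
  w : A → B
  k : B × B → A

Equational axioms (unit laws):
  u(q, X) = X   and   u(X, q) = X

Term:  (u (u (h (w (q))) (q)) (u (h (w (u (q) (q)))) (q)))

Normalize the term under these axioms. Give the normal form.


normal form = (u (h (w (q))) (h (w (q))))

1. (u (u (h (w (q))) (q)) (u (h (w (u (q) (q)))) (q)))  →  (u (h (w (q))) (u (h (w (u (q) (q)))) (q)))
2. (u (h (w (q))) (u (h (w (u (q) (q)))) (q)))  →  (u (h (w (q))) (h (w (u (q) (q)))))
3. (u (h (w (q))) (h (w (u (q) (q)))))  →  (u (h (w (q))) (h (w (q))))


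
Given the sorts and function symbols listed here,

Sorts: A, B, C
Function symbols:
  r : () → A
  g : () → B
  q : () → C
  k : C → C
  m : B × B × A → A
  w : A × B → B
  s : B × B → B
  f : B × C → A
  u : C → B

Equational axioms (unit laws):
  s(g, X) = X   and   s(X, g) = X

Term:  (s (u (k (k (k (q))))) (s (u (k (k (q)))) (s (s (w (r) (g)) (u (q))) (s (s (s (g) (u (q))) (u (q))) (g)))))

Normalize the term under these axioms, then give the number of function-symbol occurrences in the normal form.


size = 23

1. (s (u (k (k (k (q))))) (s (u (k (k (q)))) (s (s (w (r) (g)) (u (q))) (s (s (s (g) (u (q))) (u (q))) (g)))))  →  (s (u (k (k (k (q))))) (s (u (k (k (q)))) (s (s (w (r) (g)) (u (q))) (s (s (g) (u (q))) (u (q))))))
2. (s (u (k (k (k (q))))) (s (u (k (k (q)))) (s (s (w (r) (g)) (u (q))) (s (s (g) (u (q))) (u (q))))))  →  (s (u (k (k (k (q))))) (s (u (k (k (q)))) (s (s (w (r) (g)) (u (q))) (s (u (q)) (u (q))))))
normal form: (s (u (k (k (k (q))))) (s (u (k (k (q)))) (s (s (w (r) (g)) (u (q))) (s (u (q)) (u (q))))))


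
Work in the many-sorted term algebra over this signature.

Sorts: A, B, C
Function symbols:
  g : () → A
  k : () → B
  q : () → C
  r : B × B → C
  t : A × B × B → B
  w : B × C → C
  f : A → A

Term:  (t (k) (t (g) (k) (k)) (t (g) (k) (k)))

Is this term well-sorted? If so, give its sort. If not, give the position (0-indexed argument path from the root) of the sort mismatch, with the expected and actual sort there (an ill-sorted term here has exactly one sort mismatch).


  (k) : B
    (g) : A
    (k) : B
    (k) : B
  (t (g) (k) (k)) : B
    (g) : A
    (k) : B
    (k) : B
  (t (g) (k) (k)) : B
(t (k) (t (g) (k) (k)) (t (g) (k) (k))) : ✗ arg 0 at [0] has sort B, expected A

ill-sorted at position [0]: expected A, got B


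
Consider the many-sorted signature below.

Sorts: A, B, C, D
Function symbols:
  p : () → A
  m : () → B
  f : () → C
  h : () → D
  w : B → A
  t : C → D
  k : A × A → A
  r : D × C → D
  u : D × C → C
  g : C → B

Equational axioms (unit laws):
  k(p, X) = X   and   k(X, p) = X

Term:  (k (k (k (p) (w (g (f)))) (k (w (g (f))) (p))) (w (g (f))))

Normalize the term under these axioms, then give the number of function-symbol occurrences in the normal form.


size = 11

1. (k (k (k (p) (w (g (f)))) (k (w (g (f))) (p))) (w (g (f))))  →  (k (k (w (g (f))) (k (w (g (f))) (p))) (w (g (f))))
2. (k (k (w (g (f))) (k (w (g (f))) (p))) (w (g (f))))  →  (k (k (w (g (f))) (w (g (f)))) (w (g (f))))
normal form: (k (k (w (g (f))) (w (g (f)))) (w (g (f))))


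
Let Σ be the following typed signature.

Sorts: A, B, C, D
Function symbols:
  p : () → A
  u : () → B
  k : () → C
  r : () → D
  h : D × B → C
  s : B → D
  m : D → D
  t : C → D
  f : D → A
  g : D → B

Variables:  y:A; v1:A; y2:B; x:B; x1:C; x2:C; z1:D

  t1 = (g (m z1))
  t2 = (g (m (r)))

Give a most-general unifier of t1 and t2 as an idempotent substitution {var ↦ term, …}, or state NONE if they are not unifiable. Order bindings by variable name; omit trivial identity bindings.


{z1 ↦ (r)}


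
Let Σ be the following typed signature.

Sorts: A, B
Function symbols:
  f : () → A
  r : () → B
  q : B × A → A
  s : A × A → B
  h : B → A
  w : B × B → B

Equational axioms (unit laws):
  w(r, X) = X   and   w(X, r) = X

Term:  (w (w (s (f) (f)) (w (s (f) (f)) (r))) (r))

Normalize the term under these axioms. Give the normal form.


1. (w (w (s (f) (f)) (w (s (f) (f)) (r))) (r))  →  (w (s (f) (f)) (w (s (f) (f)) (r)))
2. (w (s (f) (f)) (w (s (f) (f)) (r)))  →  (w (s (f) (f)) (s (f) (f)))

normal form = (w (s (f) (f)) (s (f) (f)))


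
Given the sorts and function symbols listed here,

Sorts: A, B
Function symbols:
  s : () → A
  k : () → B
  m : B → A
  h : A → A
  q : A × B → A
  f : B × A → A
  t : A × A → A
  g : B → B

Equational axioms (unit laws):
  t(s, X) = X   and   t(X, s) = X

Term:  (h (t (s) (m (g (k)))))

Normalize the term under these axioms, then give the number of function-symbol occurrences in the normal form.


size = 4

1. (h (t (s) (m (g (k)))))  →  (h (m (g (k))))
normal form: (h (m (g (k))))


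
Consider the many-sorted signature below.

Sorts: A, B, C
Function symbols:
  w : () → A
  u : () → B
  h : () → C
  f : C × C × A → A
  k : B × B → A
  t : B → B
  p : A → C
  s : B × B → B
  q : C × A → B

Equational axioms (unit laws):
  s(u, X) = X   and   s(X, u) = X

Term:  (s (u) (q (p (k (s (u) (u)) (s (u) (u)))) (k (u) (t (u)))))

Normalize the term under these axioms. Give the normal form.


1. (s (u) (q (p (k (s (u) (u)) (s (u) (u)))) (k (u) (t (u)))))  →  (q (p (k (s (u) (u)) (s (u) (u)))) (k (u) (t (u))))
2. (q (p (k (s (u) (u)) (s (u) (u)))) (k (u) (t (u))))  →  (q (p (k (u) (s (u) (u)))) (k (u) (t (u))))
3. (q (p (k (u) (s (u) (u)))) (k (u) (t (u))))  →  (q (p (k (u) (u))) (k (u) (t (u))))

normal form = (q (p (k (u) (u))) (k (u) (t (u))))


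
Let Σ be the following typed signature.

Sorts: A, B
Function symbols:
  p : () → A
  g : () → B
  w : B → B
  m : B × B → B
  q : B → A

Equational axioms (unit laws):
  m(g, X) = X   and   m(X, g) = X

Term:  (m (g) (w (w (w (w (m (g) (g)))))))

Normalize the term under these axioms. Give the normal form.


normal form = (w (w (w (w (g)))))

1. (m (g) (w (w (w (w (m (g) (g)))))))  →  (w (w (w (w (m (g) (g))))))
2. (w (w (w (w (m (g) (g))))))  →  (w (w (w (w (g)))))


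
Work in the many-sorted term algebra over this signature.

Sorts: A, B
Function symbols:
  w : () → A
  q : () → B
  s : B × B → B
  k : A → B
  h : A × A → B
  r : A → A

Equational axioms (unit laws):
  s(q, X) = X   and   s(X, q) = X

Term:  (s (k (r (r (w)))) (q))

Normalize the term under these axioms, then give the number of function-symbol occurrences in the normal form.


1. (s (k (r (r (w)))) (q))  →  (k (r (r (w))))
normal form: (k (r (r (w))))

size = 4


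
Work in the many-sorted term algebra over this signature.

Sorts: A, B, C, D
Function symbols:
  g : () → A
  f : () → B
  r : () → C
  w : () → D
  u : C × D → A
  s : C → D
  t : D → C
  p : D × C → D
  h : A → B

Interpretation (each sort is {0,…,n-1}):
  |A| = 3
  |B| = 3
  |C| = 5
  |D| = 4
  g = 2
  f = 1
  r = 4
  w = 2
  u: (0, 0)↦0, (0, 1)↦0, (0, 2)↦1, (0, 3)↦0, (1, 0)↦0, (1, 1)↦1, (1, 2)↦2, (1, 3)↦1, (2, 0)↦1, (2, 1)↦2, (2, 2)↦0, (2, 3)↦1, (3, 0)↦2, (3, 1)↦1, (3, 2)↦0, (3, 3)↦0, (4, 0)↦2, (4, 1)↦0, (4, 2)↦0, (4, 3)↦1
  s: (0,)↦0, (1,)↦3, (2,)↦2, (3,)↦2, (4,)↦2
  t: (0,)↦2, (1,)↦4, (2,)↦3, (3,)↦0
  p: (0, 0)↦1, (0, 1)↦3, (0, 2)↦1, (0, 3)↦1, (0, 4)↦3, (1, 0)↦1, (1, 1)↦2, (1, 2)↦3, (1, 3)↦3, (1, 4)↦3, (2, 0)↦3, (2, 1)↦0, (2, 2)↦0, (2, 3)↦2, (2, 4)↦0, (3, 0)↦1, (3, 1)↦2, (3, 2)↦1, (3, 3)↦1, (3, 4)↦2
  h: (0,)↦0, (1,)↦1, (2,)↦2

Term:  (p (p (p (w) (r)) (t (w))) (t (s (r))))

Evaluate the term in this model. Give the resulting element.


  w = 2
  r = 4
  (p (w) (r)) = p(2, 4) = 0
  w = 2
  (t (w)) = t(2,) = 3
  (p (p (w) (r)) (t (w))) = p(0, 3) = 1
  r = 4
  (s (r)) = s(4,) = 2
  (t (s (r))) = t(2,) = 3
  (p (p (p (w) (r)) (t (w))) (t (s (r)))) = p(1, 3) = 3

value = 3


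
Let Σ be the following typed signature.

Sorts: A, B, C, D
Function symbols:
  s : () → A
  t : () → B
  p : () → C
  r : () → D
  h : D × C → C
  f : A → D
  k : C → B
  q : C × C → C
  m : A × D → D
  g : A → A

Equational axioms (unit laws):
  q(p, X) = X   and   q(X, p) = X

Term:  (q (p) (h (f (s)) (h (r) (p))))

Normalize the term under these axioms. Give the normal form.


1. (q (p) (h (f (s)) (h (r) (p))))  →  (h (f (s)) (h (r) (p)))

normal form = (h (f (s)) (h (r) (p)))


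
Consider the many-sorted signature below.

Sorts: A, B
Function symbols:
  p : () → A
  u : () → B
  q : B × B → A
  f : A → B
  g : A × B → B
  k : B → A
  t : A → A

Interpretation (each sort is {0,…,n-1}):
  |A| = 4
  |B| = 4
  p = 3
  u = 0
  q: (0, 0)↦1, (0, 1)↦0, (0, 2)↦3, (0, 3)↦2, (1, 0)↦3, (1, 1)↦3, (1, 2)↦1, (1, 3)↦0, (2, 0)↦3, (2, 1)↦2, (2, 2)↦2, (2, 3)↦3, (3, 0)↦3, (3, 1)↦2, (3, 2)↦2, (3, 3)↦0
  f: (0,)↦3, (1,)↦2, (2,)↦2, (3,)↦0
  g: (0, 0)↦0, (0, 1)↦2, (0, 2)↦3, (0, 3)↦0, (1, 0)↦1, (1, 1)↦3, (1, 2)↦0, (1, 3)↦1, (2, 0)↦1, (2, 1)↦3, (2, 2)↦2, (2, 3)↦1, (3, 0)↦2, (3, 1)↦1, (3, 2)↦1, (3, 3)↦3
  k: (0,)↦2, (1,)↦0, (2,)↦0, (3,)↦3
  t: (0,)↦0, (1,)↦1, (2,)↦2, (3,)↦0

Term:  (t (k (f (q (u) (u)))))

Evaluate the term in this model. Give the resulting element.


  u = 0
  u = 0
  (q (u) (u)) = q(0, 0) = 1
  (f (q (u) (u))) = f(1,) = 2
  (k (f (q (u) (u)))) = k(2,) = 0
  (t (k (f (q (u) (u))))) = t(0,) = 0

value = 0


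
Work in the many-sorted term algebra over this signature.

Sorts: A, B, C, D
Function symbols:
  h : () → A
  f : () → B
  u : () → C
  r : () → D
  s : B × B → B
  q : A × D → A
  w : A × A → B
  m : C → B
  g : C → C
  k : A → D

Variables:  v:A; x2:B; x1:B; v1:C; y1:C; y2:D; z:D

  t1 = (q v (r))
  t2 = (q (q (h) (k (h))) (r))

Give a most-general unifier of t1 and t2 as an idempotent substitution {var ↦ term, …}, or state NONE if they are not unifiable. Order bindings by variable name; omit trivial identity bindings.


{v ↦ (q (h) (k (h)))}


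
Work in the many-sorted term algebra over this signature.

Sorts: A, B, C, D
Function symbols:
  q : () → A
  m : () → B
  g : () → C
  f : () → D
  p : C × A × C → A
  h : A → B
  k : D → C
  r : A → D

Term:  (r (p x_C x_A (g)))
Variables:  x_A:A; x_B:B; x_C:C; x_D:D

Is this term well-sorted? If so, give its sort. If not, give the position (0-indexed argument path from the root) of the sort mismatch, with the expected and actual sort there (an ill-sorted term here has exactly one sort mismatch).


    x_C : C
    x_A : A
    (g) : C
  (p x_C x_A (g)) : A
(r (p x_C x_A (g))) : D

well-sorted; sort = D


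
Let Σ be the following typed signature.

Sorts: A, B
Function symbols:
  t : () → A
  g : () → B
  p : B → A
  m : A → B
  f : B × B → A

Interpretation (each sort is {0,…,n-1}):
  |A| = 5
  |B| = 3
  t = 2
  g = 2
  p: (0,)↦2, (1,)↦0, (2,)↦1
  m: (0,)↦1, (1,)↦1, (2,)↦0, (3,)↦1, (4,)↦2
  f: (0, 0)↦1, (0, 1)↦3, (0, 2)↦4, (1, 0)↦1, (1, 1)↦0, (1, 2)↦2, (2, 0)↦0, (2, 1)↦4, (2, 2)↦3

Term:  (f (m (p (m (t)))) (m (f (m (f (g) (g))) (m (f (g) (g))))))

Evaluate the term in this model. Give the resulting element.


  t = 2
  (m (t)) = m(2,) = 0
  (p (m (t))) = p(0,) = 2
  (m (p (m (t)))) = m(2,) = 0
  g = 2
  g = 2
  (f (g) (g)) = f(2, 2) = 3
  (m (f (g) (g))) = m(3,) = 1
  g = 2
  g = 2
  (f (g) (g)) = f(2, 2) = 3
  (m (f (g) (g))) = m(3,) = 1
  (f (m (f (g) (g))) (m (f (g) (g)))) = f(1, 1) = 0
  (m (f (m (f (g) (g))) (m (f (g) (g))))) = m(0,) = 1
  (f (m (p (m (t)))) (m (f (m (f (g) (g))) (m (f (g) (g)))))) = f(0, 1) = 3

value = 3


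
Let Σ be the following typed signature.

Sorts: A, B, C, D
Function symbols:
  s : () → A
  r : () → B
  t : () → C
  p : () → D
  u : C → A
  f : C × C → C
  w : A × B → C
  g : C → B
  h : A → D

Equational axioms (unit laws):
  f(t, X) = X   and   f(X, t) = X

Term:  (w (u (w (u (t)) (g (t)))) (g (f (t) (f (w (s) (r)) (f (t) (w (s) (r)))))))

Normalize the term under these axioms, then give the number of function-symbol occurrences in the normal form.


size = 15

1. (w (u (w (u (t)) (g (t)))) (g (f (t) (f (w (s) (r)) (f (t) (w (s) (r)))))))  →  (w (u (w (u (t)) (g (t)))) (g (f (w (s) (r)) (f (t) (w (s) (r))))))
2. (w (u (w (u (t)) (g (t)))) (g (f (w (s) (r)) (f (t) (w (s) (r))))))  →  (w (u (w (u (t)) (g (t)))) (g (f (w (s) (r)) (w (s) (r)))))
normal form: (w (u (w (u (t)) (g (t)))) (g (f (w (s) (r)) (w (s) (r)))))


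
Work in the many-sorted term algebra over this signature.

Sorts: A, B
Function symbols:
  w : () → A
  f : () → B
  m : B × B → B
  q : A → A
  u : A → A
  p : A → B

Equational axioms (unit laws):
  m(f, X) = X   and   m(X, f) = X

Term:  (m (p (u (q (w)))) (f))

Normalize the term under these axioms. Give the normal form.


normal form = (p (u (q (w))))

1. (m (p (u (q (w)))) (f))  →  (p (u (q (w))))


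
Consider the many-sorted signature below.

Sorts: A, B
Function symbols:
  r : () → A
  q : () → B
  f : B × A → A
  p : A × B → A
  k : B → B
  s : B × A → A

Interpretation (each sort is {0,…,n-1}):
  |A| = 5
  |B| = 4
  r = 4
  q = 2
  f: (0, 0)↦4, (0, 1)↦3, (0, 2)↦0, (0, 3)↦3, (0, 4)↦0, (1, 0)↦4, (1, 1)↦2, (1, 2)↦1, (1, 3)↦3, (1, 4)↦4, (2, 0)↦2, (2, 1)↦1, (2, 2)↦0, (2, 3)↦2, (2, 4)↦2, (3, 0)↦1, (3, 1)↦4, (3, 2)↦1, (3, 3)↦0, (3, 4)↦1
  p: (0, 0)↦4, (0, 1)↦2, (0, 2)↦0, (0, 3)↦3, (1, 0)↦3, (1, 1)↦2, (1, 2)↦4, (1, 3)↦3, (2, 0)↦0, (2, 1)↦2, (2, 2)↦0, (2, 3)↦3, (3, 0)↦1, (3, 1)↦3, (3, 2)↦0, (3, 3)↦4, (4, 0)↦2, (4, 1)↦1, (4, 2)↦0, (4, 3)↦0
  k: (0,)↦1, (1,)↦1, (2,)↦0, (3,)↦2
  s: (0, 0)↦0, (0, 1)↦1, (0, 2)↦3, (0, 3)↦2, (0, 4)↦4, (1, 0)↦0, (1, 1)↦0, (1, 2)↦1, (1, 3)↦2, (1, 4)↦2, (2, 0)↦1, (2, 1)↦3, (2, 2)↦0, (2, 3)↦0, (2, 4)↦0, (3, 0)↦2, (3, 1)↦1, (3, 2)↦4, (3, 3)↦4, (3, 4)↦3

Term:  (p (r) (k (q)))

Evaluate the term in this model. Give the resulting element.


  r = 4
  q = 2
  (k (q)) = k(2,) = 0
  (p (r) (k (q))) = p(4, 0) = 2

value = 2


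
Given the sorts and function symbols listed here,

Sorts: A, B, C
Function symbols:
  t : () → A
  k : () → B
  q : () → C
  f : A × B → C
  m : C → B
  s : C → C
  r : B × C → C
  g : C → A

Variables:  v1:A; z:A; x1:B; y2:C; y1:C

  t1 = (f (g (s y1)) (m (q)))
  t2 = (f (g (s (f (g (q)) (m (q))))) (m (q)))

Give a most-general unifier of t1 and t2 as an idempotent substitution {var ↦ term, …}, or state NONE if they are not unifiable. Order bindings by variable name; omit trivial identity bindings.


{y1 ↦ (f (g (q)) (m (q)))}


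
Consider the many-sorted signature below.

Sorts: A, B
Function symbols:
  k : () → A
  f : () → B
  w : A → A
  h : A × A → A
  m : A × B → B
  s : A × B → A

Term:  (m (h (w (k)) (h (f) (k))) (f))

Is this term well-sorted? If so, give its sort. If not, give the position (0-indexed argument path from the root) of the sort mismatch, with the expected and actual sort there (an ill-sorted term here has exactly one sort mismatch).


ill-sorted at position [0, 1, 0]: expected A, got B

      (k) : A
    (w (k)) : A
      (f) : B
      (k) : A
    (h (f) (k)) : ✗ arg 0 at [0, 1, 0] has sort B, expected A
  (f) : B


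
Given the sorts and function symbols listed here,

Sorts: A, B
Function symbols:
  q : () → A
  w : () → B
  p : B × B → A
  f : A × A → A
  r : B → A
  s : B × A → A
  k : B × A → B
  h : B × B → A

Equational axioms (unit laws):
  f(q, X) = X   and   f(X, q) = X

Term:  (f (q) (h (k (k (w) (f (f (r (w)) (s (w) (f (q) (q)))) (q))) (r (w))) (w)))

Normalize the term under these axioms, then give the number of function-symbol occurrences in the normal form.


size = 13

1. (f (q) (h (k (k (w) (f (f (r (w)) (s (w) (f (q) (q)))) (q))) (r (w))) (w)))  →  (h (k (k (w) (f (f (r (w)) (s (w) (f (q) (q)))) (q))) (r (w))) (w))
2. (h (k (k (w) (f (f (r (w)) (s (w) (f (q) (q)))) (q))) (r (w))) (w))  →  (h (k (k (w) (f (r (w)) (s (w) (f (q) (q))))) (r (w))) (w))
3. (h (k (k (w) (f (r (w)) (s (w) (f (q) (q))))) (r (w))) (w))  →  (h (k (k (w) (f (r (w)) (s (w) (q)))) (r (w))) (w))
normal form: (h (k (k (w) (f (r (w)) (s (w) (q)))) (r (w))) (w))


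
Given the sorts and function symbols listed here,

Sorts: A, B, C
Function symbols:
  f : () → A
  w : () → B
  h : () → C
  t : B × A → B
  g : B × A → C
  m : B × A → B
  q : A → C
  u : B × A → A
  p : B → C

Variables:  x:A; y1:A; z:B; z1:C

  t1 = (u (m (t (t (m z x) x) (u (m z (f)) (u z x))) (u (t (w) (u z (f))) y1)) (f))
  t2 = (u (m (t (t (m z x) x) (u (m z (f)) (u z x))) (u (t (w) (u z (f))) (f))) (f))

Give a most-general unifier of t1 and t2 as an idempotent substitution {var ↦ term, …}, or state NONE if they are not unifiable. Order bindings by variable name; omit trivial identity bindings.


{y1 ↦ (f)}


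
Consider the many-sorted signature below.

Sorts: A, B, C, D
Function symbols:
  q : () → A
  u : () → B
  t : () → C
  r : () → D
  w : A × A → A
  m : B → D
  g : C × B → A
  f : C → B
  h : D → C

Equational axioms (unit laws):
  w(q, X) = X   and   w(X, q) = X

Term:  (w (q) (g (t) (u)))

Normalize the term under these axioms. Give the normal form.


normal form = (g (t) (u))

1. (w (q) (g (t) (u)))  →  (g (t) (u))


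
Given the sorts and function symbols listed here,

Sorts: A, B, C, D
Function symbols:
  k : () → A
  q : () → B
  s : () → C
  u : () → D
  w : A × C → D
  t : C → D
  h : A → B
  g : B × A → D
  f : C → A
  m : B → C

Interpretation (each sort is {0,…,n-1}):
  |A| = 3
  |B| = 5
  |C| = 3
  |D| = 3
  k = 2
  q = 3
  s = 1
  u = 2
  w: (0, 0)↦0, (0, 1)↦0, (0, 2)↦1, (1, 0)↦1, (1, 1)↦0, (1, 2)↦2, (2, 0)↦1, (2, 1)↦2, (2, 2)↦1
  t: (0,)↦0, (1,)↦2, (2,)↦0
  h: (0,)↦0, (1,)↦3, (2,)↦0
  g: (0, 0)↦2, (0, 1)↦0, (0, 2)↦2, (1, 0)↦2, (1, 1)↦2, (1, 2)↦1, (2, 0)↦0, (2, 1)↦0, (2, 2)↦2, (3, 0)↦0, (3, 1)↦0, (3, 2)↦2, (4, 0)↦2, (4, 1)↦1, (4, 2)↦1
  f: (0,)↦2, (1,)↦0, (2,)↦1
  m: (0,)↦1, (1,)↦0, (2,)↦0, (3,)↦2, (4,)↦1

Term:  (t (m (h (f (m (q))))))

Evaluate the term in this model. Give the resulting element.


  q = 3
  (m (q)) = m(3,) = 2
  (f (m (q))) = f(2,) = 1
  (h (f (m (q)))) = h(1,) = 3
  (m (h (f (m (q))))) = m(3,) = 2
  (t (m (h (f (m (q)))))) = t(2,) = 0

value = 0


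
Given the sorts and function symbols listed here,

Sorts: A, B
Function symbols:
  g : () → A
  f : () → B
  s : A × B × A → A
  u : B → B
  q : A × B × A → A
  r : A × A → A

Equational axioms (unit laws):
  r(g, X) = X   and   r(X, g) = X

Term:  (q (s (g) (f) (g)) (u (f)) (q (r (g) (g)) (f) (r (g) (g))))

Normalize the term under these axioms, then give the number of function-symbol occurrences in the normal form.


1. (q (s (g) (f) (g)) (u (f)) (q (r (g) (g)) (f) (r (g) (g))))  →  (q (s (g) (f) (g)) (u (f)) (q (g) (f) (r (g) (g))))
2. (q (s (g) (f) (g)) (u (f)) (q (g) (f) (r (g) (g))))  →  (q (s (g) (f) (g)) (u (f)) (q (g) (f) (g)))
normal form: (q (s (g) (f) (g)) (u (f)) (q (g) (f) (g)))

size = 11
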